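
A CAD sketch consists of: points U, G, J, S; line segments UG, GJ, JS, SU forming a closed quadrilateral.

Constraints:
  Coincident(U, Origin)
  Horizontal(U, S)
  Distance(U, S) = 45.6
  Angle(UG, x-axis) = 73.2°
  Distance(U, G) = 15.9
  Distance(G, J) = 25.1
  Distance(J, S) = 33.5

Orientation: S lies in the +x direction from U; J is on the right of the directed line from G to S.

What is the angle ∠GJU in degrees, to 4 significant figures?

37.59°

Checks: |GJ| = 25.10 ✓; |JS| = 33.50 ✓.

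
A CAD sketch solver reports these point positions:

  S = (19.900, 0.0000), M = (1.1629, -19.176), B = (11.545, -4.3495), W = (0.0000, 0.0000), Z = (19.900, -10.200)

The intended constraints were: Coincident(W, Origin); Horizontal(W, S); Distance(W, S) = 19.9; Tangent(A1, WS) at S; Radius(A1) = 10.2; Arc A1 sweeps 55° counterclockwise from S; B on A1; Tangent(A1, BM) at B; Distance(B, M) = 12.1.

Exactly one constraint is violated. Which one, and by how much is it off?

Distance(B, M) = 12.1 — off by 6.00.

W = (0.00, 0.00) ✓; W.y = 0.00, S.y = 0.00 ✓; |WS| = 19.90 ✓; ∠(ZS, SW) = 90.00° ✓; |ZS| = 10.20 ✓; bearing(Z→B) − bearing(Z→S) = 55.00° ✓; |ZB| = 10.20 ✓; ∠(ZB, BM) = 90.00° ✓; |BM| = 18.10 ✗.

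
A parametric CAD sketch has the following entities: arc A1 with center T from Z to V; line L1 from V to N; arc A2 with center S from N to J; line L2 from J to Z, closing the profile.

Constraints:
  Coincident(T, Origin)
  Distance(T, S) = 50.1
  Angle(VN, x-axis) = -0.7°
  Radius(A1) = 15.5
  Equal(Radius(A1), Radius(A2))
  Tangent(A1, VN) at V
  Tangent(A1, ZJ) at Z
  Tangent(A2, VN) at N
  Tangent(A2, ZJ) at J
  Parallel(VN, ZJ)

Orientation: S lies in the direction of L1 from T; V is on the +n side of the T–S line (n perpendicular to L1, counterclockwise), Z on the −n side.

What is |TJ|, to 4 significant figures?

52.44

The slot axis is L1's direction at -0.7°, so u = (cos -0.7°, sin -0.7°) = (0.9999, -0.01222) and n = (−sin -0.7°, cos -0.7°) = (0.01222, 0.9999). T is at the origin and S lies 50.1 along u from T, so S = 50.1·u = (50.10, -0.6121). Tangency of A1 to both parallel lines with radius 15.5 puts V and Z at T ± 15.5·n: V = (0.1894, 15.50), Z = (-0.1894, -15.50). Equal radii place N and J the same way about S: N = S + 15.5·n = (50.29, 14.89), J = S − 15.5·n = (49.91, -16.11). Then |TJ| = |J − T| = 52.44.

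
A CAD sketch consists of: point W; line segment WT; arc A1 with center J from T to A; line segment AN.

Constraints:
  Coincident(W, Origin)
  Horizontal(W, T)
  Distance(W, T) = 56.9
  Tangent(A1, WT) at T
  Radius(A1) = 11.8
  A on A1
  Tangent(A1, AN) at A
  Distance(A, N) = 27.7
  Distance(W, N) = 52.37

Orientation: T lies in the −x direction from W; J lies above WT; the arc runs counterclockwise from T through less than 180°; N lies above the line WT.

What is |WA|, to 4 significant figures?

46.33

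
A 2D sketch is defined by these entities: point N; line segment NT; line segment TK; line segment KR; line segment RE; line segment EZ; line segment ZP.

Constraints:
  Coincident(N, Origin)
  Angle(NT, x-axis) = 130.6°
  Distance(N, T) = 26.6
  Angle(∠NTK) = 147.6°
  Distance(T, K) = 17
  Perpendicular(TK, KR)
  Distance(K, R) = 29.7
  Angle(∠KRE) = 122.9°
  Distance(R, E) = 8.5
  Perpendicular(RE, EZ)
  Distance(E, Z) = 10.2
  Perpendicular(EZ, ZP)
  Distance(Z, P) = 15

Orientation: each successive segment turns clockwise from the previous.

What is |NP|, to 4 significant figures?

39.52

RE is perpendicular to EZ, so EZ runs at -138.9°; with |EZ| = 10.2, Z = (7.562, 28.15). The perpendicularity gives ZP at right angles to EZ, so ZP runs at 131.1°; with |ZP| = 15.0, P = (-2.298, 39.45). Then |NP| = |P − N| = 39.52.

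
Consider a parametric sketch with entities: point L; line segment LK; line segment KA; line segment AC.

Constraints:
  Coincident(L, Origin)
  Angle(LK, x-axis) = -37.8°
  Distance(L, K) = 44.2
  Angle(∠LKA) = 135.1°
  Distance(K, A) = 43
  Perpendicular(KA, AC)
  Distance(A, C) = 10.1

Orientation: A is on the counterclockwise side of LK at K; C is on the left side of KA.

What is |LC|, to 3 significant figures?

77.2

L is at the origin; LK runs at -37.8° with length 44.2, so K = 44.2·(cos -37.8°, sin -37.8°) = (34.9, -27.1). ∠LKA = 135.1°, so KA runs at -37.8° + (180° − 135.1°) = 7.10° from the x-axis; with |KA| = 43.0, A = K + 43.0·(cos 7.10°, sin 7.10°) = (77.6, -21.8). The perpendicularity gives AC at right angles to KA; with |AC| = 10.1 on the left of KA, C = A + 10.1·(-0.124, 0.992) = (76.3, -11.8). Then |LC| = |C − L| = 77.2.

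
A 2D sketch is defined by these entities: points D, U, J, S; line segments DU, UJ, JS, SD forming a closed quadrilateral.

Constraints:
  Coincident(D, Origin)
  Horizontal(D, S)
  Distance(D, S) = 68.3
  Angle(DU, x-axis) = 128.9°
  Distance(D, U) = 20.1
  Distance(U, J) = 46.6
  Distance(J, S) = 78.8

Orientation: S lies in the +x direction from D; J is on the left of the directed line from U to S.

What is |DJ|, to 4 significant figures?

56.48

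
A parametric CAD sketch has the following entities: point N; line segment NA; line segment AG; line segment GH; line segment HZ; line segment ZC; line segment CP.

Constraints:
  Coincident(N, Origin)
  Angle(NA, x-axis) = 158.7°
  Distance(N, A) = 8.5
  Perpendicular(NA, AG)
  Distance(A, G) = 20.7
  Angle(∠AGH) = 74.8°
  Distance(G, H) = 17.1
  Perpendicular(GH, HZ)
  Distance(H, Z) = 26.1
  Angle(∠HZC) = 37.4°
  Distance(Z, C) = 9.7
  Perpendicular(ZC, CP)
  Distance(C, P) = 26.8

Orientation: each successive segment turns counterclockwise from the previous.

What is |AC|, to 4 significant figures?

5.994

N is at the origin; NA runs at 158.7° with length 8.5, so A = (-7.919, 3.088). The perpendicularity gives AG at right angles to NA, so AG runs at -111.3°; with |AG| = 20.7, G = (-15.44, -16.20). ∠AGH = 74.8° gives GH at -6.100° from the x-axis; with |GH| = 17.1, H = (1.565, -18.02). GH is perpendicular to HZ, so HZ runs at 83.90°; with |HZ| = 26.1, Z = (4.338, 7.937). ∠HZC = 37.4° gives ZC at -133.5° from the x-axis; with |ZC| = 9.7, C = (-2.339, 0.9006). Then |AC| = |C − A| = 5.994.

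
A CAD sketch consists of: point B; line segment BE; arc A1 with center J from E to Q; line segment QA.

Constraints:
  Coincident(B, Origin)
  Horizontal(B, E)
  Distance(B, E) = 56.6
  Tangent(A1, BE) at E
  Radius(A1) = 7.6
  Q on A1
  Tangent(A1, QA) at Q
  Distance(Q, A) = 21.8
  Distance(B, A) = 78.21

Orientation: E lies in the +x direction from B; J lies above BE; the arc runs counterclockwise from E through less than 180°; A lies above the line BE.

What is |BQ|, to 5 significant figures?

62.920

B is at the origin; BE is horizontal with |BE| = 56.6 and E on the +x side, so E = (56.600, 0.0000). Tangency of A1 to BE means the radius JE is perpendicular to BE, so J = E + (0, 7.6) = (56.600, 7.6000). Since JQ ⟂ QA (tangency), |JA| = √(7.6² + 21.8²) = 23.087 regardless of where Q sits on A1. So A lies on both circle(B, 78.21) and circle(J, 23.087); the above-BE intersection is A = (75.298, 21.141). Q is the foot of the tangent from A: Q = (62.836, 3.2552).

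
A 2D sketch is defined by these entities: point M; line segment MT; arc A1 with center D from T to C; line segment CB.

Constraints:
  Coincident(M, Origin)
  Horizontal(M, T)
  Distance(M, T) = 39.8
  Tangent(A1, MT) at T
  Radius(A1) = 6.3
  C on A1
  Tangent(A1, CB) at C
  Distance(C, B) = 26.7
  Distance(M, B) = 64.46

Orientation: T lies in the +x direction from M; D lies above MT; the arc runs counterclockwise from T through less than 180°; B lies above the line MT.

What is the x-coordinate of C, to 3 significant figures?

45.2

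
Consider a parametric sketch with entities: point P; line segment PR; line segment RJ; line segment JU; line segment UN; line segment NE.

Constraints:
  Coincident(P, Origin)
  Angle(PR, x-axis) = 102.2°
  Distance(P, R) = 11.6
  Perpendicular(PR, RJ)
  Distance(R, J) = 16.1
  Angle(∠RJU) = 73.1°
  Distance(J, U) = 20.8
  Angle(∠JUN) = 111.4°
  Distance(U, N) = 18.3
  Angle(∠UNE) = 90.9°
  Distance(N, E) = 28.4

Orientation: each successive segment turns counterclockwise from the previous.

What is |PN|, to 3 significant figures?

12.7

P is at the origin; PR runs at 102.2° with length 11.6, so R = (-2.45, 11.3). PR is perpendicular to RJ, so RJ runs at -168°; with |RJ| = 16.1, J = (-18.2, 7.94). ∠RJU = 73.1° gives JU at -60.9° from the x-axis; with |JU| = 20.8, U = (-8.07, -10.2). ∠JUN = 111.4° gives UN at 7.70° from the x-axis; with |UN| = 18.3, N = (10.1, -7.79). Then |PN| = |N − P| = 12.7.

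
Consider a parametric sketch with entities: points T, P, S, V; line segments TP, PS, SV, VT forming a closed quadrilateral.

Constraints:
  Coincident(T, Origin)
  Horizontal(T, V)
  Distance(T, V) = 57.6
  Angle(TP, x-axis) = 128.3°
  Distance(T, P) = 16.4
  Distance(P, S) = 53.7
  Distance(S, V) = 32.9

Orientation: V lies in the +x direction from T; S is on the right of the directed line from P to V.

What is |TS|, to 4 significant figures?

37.92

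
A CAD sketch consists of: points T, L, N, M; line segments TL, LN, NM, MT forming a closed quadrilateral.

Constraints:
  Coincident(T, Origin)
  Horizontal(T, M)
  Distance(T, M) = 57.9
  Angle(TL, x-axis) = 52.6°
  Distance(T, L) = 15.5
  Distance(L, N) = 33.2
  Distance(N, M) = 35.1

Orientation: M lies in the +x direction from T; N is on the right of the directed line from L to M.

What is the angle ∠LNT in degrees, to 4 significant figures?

27.64°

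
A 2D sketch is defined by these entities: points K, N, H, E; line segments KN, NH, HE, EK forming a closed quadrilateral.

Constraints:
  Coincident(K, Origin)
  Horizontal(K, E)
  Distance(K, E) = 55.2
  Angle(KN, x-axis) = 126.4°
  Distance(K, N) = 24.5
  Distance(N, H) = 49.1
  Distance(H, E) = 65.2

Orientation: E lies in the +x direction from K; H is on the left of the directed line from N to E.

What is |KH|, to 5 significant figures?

58.259

Checks: K.y = 0.00, E.y = 0.00 ✓; |NH| = 49.10 ✓; |HE| = 65.20 ✓.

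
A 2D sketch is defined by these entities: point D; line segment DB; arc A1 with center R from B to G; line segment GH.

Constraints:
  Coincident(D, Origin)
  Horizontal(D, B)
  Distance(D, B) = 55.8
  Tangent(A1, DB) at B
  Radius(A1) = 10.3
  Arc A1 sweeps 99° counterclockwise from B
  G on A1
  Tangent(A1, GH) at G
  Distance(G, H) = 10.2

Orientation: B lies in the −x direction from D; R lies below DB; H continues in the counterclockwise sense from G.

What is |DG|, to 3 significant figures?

67.0

D is at the origin; D and B share the same y with |DB| = 55.8 and B on the −x side, so B = (-55.8, 0.00). Since A1 is tangent to DB there, RB ⟂ DB, so R = B + (0, -10.3) = (-55.8, -10.3). On A1, B sits at bearing 90° from R; a 99° counterclockwise sweep puts G at bearing 189°, so G = R + 10.3·(cos 189°, sin 189°) = (-66.0, -11.9). Then |DG| = |G − D| = 67.0.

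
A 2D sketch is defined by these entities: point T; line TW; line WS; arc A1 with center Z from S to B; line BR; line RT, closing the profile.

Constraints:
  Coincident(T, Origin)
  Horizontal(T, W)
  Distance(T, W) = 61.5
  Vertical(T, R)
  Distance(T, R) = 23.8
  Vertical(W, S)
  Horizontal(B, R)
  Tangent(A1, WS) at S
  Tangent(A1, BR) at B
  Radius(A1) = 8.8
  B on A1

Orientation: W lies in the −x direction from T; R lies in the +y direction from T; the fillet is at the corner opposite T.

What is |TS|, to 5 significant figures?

63.303

T is at the origin; TW is horizontal with |TW| = 61.5 and W on the −x side, so W = (-61.500, 0.0000). T and R share the same x with |TR| = 23.8 and R on the +y side, so R = (0.0000, 23.800). The virtual corner opposite T is at (-61.500, 23.800). Tangency of A1 to WS means the radius ZS is perpendicular to WS and A1 meets BR tangentially, so ZB is at right angles to BR, with radius 8.8, so the center Z sits 8.8 in from both sides at Z = (-52.700, 15.000). That places the tangent points at S = (-61.500, 15.000) on WS and B = (-52.700, 23.800) on BR. Then |TS| = |S − T| = 63.303.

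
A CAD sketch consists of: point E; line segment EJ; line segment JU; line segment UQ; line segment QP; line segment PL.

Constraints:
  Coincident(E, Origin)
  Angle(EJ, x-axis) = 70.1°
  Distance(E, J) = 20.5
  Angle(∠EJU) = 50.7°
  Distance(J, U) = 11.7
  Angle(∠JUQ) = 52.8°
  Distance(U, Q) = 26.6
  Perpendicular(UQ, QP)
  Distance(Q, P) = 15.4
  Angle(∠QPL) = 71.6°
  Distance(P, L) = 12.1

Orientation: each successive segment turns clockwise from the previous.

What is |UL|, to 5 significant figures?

19.044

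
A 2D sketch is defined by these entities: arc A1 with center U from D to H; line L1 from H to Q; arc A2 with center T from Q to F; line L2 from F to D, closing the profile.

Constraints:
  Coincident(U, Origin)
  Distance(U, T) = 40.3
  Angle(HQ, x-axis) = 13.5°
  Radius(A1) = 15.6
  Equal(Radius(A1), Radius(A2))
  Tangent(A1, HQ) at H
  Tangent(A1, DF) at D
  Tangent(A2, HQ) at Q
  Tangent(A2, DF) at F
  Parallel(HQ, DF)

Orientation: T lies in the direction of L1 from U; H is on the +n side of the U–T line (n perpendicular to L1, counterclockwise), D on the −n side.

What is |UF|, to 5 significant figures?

43.214

Tangency of A1 to both parallel lines with radius 15.6 puts H and D at U ± 15.6·n: H = (-3.6417, 15.169), D = (3.6417, -15.169). Equal radii place Q and F the same way about T: Q = T + 15.6·n = (35.545, 24.577), F = T − 15.6·n = (42.828, -5.7611). Then |UF| = |F − U| = 43.214.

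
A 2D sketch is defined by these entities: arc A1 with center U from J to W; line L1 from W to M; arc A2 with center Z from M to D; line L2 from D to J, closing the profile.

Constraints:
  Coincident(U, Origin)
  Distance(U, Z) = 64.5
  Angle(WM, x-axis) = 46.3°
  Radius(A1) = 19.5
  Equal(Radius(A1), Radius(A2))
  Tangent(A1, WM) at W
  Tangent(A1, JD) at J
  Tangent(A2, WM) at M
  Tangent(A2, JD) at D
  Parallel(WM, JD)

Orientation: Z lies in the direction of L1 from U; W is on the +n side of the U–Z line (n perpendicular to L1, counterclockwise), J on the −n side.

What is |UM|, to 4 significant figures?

67.38

The slot axis is L1's direction at 46.3°, so u = (cos 46.3°, sin 46.3°) = (0.6909, 0.7230) and n = (−sin 46.3°, cos 46.3°) = (-0.7230, 0.6909). U is at the origin and Z lies 64.5 along u from U, so Z = 64.5·u = (44.56, 46.63). Tangency of A1 to both parallel lines with radius 19.5 puts W and J at U ± 19.5·n: W = (-14.10, 13.47), J = (14.10, -13.47). Equal radii place M and D the same way about Z: M = Z + 19.5·n = (30.46, 60.10), D = Z − 19.5·n = (58.66, 33.16). Then |UM| = |M − U| = 67.38.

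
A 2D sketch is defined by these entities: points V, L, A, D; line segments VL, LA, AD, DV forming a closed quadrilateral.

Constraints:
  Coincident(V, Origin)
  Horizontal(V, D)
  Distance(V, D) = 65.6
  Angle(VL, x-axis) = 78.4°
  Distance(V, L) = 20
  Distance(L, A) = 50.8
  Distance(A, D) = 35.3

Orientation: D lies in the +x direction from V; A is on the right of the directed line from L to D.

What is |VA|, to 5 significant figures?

41.259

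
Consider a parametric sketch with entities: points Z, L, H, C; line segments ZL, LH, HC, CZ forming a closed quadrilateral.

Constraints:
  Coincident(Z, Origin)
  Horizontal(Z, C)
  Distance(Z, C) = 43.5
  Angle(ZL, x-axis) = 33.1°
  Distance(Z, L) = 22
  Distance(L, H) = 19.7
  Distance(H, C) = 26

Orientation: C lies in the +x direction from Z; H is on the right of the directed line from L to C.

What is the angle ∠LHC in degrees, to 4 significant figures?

73.48°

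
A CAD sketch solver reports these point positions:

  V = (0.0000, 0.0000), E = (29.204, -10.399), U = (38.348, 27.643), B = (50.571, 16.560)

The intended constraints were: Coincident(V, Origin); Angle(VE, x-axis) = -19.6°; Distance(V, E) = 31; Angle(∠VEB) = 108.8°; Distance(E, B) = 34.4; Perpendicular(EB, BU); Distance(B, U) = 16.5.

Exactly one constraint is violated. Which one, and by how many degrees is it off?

Perpendicular(EB, BU) — off by 3.80°.

V = (0.00, 0.00) ✓; VE at -19.60° ✓; |VE| = 31.00 ✓; ∠VEB = 108.8° ✓; |EB| = 34.40 ✓; ∠(EB, BU) = 86.20° ✗; |BU| = 16.50 ✓.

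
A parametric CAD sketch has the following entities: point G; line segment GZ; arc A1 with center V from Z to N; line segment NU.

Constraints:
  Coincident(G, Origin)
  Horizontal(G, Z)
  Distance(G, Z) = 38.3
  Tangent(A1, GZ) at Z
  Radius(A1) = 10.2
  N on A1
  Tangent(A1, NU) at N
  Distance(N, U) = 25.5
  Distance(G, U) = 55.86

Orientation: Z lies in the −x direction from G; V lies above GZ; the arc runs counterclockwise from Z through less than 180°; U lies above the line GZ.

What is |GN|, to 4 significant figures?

32.95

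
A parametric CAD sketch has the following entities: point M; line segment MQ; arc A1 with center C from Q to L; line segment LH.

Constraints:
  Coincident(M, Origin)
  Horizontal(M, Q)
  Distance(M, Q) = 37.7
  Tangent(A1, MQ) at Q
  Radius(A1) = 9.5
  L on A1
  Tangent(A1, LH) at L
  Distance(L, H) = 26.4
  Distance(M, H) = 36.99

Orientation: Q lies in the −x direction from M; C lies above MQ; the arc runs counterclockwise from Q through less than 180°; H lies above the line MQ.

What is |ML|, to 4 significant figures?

29.44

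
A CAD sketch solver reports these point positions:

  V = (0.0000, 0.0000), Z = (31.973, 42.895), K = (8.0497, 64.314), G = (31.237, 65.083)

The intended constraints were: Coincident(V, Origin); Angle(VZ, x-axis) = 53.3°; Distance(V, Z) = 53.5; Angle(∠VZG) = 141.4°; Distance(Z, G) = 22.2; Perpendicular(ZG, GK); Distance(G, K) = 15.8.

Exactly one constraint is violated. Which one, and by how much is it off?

Distance(G, K) = 15.8 — off by 7.40.

V = (0.00, 0.00) ✓; VZ at 53.30° ✓; |VZ| = 53.50 ✓; ∠VZG = 141.4° ✓; |ZG| = 22.20 ✓; ∠(ZG, GK) = 90.00° ✓; |GK| = 23.20 ✗.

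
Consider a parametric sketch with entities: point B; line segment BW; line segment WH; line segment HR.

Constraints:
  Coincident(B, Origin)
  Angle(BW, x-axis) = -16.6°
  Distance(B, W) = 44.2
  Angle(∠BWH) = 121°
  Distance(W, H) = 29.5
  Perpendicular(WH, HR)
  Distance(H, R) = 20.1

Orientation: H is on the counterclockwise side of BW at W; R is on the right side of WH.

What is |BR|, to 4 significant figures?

78.06

B is at the origin; BW runs at -16.6° with length 44.2, so W = 44.2·(cos -16.6°, sin -16.6°) = (42.36, -12.63). ∠BWH = 121.0°, so WH runs at -16.6° + (180° − 121.0°) = 42.40° from the x-axis; with |WH| = 29.5, H = W + 29.5·(cos 42.40°, sin 42.40°) = (64.14, 7.264). WH is perpendicular to HR; with |HR| = 20.1 on the right of WH, R = H + 20.1·(0.6743, -0.7385) = (77.70, -7.578). Then |BR| = |R − B| = 78.06.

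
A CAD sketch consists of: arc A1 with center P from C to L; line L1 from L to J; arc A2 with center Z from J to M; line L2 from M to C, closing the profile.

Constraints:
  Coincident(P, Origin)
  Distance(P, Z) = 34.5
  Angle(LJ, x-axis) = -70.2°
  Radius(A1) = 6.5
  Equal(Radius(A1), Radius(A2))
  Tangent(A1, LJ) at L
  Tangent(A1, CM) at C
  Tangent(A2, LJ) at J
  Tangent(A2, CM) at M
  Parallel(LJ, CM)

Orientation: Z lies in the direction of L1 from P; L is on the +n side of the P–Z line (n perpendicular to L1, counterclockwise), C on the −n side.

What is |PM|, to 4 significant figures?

35.11

Tangency of A1 to both parallel lines with radius 6.5 puts L and C at P ± 6.5·n: L = (6.116, 2.202), C = (-6.116, -2.202). Equal radii place J and M the same way about Z: J = Z + 6.5·n = (17.80, -30.26), M = Z − 6.5·n = (5.571, -34.66). Then |PM| = |M − P| = 35.11.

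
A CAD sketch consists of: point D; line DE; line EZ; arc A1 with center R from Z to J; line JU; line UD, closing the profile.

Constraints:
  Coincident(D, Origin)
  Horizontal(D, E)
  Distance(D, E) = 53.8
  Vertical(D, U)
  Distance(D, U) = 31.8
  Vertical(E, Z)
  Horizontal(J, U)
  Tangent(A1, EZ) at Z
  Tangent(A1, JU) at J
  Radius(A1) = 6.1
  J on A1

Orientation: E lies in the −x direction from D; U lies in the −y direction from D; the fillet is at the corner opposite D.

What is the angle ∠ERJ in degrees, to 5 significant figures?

166.65°

D is at the origin; DE is horizontal with |DE| = 53.8 and E on the −x side, so E = (-53.800, 0.0000). DU is vertical with |DU| = 31.8 and U on the −y side, so U = (0.0000, -31.800). The virtual corner opposite D is at (-53.800, -31.800). Tangency of A1 to EZ means the radius RZ is perpendicular to EZ and since A1 is tangent to JU there, RJ ⟂ JU, with radius 6.1, so the center R sits 6.1 in from both sides at R = (-47.700, -25.700). That places the tangent points at Z = (-53.800, -25.700) on EZ and J = (-47.700, -31.800) on JU. Then cos ∠ERJ = RE·RJ / (|RE||RJ|), giving 166.65°.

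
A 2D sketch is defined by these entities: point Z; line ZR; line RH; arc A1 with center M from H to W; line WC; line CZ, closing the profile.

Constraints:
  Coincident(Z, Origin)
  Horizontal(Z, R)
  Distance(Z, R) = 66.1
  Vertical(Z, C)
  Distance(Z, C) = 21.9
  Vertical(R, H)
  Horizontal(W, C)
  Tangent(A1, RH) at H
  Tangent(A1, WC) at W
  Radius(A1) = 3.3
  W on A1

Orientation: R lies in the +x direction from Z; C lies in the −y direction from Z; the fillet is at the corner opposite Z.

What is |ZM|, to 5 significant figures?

65.497

Z is at the origin; Z and R share the same y with |ZR| = 66.1 and R on the +x side, so R = (66.100, 0.0000). Z and C share the same x with |ZC| = 21.9 and C on the −y side, so C = (0.0000, -21.900). The virtual corner opposite Z is at (66.100, -21.900). Since A1 is tangent to RH there, MH ⟂ RH and tangency of A1 to WC means the radius MW is perpendicular to WC, with radius 3.3, so the center M sits 3.3 in from both sides at M = (62.800, -18.600). Then |ZM| = |M − Z| = 65.497.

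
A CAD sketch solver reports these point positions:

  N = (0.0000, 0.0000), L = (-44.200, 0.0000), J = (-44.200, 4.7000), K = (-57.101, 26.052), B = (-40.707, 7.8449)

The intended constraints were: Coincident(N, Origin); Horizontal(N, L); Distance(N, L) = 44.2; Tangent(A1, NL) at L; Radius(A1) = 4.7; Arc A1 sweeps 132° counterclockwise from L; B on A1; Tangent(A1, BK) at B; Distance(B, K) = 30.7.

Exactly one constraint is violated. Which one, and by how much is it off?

Distance(B, K) = 30.7 — off by 6.20.

N = (0.00, 0.00) ✓; N.y = 0.00, L.y = 0.00 ✓; |NL| = 44.20 ✓; ∠(JL, LN) = 90.00° ✓; |JL| = 4.700 ✓; bearing(J→B) − bearing(J→L) = 132.0° ✓; |JB| = 4.700 ✓; ∠(JB, BK) = 90.00° ✓; |BK| = 24.50 ✗.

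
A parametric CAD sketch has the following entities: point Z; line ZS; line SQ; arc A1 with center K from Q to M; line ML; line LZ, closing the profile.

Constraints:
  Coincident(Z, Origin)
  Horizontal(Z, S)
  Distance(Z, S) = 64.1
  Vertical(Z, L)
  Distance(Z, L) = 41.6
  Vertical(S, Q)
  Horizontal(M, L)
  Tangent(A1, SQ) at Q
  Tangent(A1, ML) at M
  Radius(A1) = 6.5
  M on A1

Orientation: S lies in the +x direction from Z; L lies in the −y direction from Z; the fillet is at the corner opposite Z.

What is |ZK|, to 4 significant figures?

67.45

ZL is vertical with |ZL| = 41.6 and L on the −y side, so L = (0.000, -41.60). The virtual corner opposite Z is at (64.10, -41.60). A1 meets SQ tangentially, so KQ is at right angles to SQ and A1 meets ML tangentially, so KM is at right angles to ML, with radius 6.5, so the center K sits 6.5 in from both sides at K = (57.60, -35.10). Then |ZK| = |K − Z| = 67.45.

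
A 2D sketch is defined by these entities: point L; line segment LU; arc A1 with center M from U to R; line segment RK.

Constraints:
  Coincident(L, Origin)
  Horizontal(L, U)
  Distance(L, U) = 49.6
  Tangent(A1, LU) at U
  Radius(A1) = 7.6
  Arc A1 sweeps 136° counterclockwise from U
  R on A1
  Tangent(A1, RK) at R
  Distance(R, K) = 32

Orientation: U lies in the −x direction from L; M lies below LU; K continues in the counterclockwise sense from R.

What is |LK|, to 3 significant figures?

47.5

L is at the origin; LU is horizontal with |LU| = 49.6 and U on the −x side, so U = (-49.6, 0.00). A1 meets LU tangentially, so MU is at right angles to LU, so M = U + (0, -7.6) = (-49.6, -7.60). On A1, U sits at bearing 90° from M; a 136° counterclockwise sweep puts R at bearing 226°, so R = M + 7.6·(cos 226°, sin 226°) = (-54.9, -13.1). A1 meets RK tangentially, so MR is at right angles to RK, so RK runs along (−sin 226°, cos 226°); with |RK| = 32.0, K = (-31.9, -35.3). Then |LK| = |K − L| = 47.5.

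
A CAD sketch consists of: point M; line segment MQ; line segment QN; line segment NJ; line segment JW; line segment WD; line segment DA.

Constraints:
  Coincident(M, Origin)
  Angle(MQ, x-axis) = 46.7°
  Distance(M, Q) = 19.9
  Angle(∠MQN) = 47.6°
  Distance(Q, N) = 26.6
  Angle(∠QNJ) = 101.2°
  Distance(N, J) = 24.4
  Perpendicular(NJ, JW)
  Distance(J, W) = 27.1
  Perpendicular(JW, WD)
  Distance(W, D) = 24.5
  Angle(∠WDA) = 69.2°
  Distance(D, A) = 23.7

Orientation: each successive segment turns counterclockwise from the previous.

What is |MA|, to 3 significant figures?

11.4

M is at the origin; MQ runs at 46.7° with length 19.9, so Q = (13.6, 14.5). ∠MQN = 47.6° gives QN at 179° from the x-axis; with |QN| = 26.6, N = (-12.9, 14.9). ∠QNJ = 101.2° gives NJ at -102° from the x-axis; with |NJ| = 24.4, J = (-18.1, -8.96). NJ is perpendicular to JW, so JW runs at -12.1°; with |JW| = 27.1, W = (8.43, -14.6). The perpendicularity gives WD at right angles to JW, so WD runs at 77.9°; with |WD| = 24.5, D = (13.6, 9.32). ∠WDA = 69.2° gives DA at -171° from the x-axis; with |DA| = 23.7, A = (-9.86, 5.73). Then |MA| = |A − M| = 11.4.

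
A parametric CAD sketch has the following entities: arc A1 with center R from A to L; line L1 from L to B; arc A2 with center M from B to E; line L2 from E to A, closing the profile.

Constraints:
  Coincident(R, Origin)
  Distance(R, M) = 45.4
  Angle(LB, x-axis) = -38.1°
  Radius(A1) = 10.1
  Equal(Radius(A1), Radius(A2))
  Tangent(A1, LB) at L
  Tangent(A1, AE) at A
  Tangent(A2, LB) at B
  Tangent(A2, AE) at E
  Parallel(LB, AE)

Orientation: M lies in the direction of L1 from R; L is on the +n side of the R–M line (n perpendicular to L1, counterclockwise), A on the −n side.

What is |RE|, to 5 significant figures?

46.510

The slot axis is L1's direction at -38.1°, so u = (cos -38.1°, sin -38.1°) = (0.78694, -0.61704) and n = (−sin -38.1°, cos -38.1°) = (0.61704, 0.78694). R is at the origin and M lies 45.4 along u from R, so M = 45.4·u = (35.727, -28.013). Tangency of A1 to both parallel lines with radius 10.1 puts L and A at R ± 10.1·n: L = (6.2321, 7.9480), A = (-6.2321, -7.9480). Equal radii place B and E the same way about M: B = M + 10.1·n = (41.959, -20.065), E = M − 10.1·n = (29.495, -35.961). Then |RE| = |E − R| = 46.510.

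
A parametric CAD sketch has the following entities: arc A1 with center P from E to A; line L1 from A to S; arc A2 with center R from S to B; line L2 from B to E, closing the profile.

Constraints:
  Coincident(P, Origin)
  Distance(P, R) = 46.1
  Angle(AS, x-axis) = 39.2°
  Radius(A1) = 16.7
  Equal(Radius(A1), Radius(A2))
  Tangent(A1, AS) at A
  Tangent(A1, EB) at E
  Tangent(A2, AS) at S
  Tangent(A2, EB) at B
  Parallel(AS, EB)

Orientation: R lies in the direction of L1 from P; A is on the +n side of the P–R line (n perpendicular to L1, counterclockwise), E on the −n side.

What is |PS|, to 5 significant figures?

49.032

The slot axis is L1's direction at 39.2°, so u = (cos 39.2°, sin 39.2°) = (0.77494, 0.63203) and n = (−sin 39.2°, cos 39.2°) = (-0.63203, 0.77494). P is at the origin and R lies 46.1 along u from P, so R = 46.1·u = (35.725, 29.137). Tangency of A1 to both parallel lines with radius 16.7 puts A and E at P ± 16.7·n: A = (-10.555, 12.942), E = (10.555, -12.942). Equal radii place S and B the same way about R: S = R + 16.7·n = (25.170, 42.078), B = R − 16.7·n = (46.280, 16.195). Then |PS| = |S − P| = 49.032.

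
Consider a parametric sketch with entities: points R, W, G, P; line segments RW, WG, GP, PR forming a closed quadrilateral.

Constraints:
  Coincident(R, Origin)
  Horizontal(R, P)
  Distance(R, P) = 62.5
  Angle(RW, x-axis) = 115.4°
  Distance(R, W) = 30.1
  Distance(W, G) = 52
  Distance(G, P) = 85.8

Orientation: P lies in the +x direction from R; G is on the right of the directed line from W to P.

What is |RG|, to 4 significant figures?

31.37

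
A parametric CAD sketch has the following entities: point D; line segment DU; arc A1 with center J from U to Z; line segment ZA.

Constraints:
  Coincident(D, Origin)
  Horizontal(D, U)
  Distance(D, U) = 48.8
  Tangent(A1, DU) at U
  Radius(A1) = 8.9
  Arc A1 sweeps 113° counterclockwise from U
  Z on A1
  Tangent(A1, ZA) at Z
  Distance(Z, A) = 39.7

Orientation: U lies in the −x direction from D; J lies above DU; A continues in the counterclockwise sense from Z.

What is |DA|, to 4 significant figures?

74.45

On A1, U sits at bearing -90° from J; a 113° counterclockwise sweep puts Z at bearing 23°, so Z = J + 8.9·(cos 23°, sin 23°) = (-40.61, 12.38). The tangent condition forces JZ to be normal to ZA, so ZA runs along (−sin 23°, cos 23°); with |ZA| = 39.7, A = (-56.12, 48.92). Then |DA| = |A − D| = 74.45.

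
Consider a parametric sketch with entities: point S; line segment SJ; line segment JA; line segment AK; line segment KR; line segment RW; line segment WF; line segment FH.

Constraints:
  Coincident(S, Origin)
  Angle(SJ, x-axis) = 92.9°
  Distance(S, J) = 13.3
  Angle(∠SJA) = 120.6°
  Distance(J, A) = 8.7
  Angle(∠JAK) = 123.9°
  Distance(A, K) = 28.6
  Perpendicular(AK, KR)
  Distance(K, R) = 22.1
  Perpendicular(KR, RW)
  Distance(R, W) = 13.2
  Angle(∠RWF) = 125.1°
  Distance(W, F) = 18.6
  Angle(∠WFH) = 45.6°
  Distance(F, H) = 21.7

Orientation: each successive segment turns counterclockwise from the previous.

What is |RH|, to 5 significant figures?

11.971

S is at the origin; SJ runs at 92.9° with length 13.3, so J = (-0.67289, 13.283). ∠SJA = 120.6° gives JA at 152.30° from the x-axis; with |JA| = 8.7, A = (-8.3758, 17.327). ∠JAK = 123.9° gives AK at -151.60° from the x-axis; with |AK| = 28.6, K = (-33.534, 3.7242). The perpendicularity gives KR at right angles to AK, so KR runs at -61.600°; with |KR| = 22.1, R = (-23.022, -15.716). KR ⟂ RW, so RW runs at 28.400°; with |RW| = 13.2, W = (-11.411, -9.4378). ∠RWF = 125.1° gives WF at 83.300° from the x-axis; with |WF| = 18.6, F = (-9.2410, 9.0352). ∠WFH = 45.6° gives FH at -142.30° from the x-axis; with |FH| = 21.7, H = (-26.411, -4.2349). Then |RH| = |H − R| = 11.971.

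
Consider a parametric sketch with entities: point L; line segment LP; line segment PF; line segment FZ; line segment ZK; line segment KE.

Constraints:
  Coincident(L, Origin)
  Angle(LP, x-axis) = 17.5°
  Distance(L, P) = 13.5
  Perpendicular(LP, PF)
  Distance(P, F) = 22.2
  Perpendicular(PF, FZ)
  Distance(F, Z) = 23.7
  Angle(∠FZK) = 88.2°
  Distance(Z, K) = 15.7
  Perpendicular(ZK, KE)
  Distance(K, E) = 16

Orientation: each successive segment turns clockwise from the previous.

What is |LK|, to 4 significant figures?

11.69

L is at the origin; LP runs at 17.5° with length 13.5, so P = (12.88, 4.060). LP is perpendicular to PF, so PF runs at -72.50°; with |PF| = 22.2, F = (19.55, -17.11). The perpendicularity gives FZ at right angles to PF, so FZ runs at -162.5°; with |FZ| = 23.7, Z = (-3.052, -24.24). ∠FZK = 88.2° gives ZK at 105.7° from the x-axis; with |ZK| = 15.7, K = (-7.301, -9.125). Then |LK| = |K − L| = 11.69.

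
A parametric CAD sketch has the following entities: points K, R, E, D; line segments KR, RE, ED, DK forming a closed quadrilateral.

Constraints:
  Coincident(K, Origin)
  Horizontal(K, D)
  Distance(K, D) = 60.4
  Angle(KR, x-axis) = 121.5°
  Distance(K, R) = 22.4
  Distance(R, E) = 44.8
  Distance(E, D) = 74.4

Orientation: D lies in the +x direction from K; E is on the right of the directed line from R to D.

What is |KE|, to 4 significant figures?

27.33

Checks: |RE| = 44.80 ✓; |ED| = 74.40 ✓.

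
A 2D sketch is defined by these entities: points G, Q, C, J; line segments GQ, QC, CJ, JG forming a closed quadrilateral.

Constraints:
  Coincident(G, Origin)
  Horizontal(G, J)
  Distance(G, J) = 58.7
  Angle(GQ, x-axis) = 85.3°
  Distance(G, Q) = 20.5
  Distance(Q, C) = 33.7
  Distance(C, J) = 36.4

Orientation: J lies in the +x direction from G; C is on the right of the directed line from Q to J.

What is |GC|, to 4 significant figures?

23.51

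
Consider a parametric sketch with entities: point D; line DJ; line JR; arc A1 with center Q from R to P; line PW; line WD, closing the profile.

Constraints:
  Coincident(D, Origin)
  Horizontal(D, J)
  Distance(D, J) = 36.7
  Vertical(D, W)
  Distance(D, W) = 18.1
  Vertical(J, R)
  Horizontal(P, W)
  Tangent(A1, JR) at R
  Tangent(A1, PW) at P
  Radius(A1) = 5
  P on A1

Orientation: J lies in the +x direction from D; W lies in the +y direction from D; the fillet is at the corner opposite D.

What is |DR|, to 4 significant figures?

38.97

D is at the origin; DJ is horizontal with |DJ| = 36.7 and J on the +x side, so J = (36.70, 0.000). D and W share the same x with |DW| = 18.1 and W on the +y side, so W = (0.000, 18.10). The virtual corner opposite D is at (36.70, 18.10). Tangency of A1 to JR means the radius QR is perpendicular to JR and tangency of A1 to PW means the radius QP is perpendicular to PW, with radius 5.0, so the center Q sits 5.0 in from both sides at Q = (31.70, 13.10). That places the tangent points at R = (36.70, 13.10) on JR and P = (31.70, 18.10) on PW. Then |DR| = |R − D| = 38.97.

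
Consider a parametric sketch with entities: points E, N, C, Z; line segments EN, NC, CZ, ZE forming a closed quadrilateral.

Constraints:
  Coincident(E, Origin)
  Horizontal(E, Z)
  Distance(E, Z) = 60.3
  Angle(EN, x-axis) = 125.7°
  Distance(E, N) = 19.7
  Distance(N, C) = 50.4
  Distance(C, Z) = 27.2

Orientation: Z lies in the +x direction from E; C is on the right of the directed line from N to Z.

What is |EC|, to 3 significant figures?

34.3

E is at the origin; E and Z share the same y with |EZ| = 60.3 and Z in +x, so Z = (60.3, 0). EN runs at 125.7° with |EN| = 19.7, so N = (-11.5, 16.0). C is determined by |NC| = 50.4 and |CZ| = 27.2 together: it lies at the intersection of circle(N, 50.4) and circle(Z, 27.2). With |NZ| = 73.6, the foot of the radical line on NZ is 49.0 from N and the perpendicular offset is √(50.4² − 49.0²) = 11.7. Taking the right-of-NZ solution: C = (33.8, -6.11).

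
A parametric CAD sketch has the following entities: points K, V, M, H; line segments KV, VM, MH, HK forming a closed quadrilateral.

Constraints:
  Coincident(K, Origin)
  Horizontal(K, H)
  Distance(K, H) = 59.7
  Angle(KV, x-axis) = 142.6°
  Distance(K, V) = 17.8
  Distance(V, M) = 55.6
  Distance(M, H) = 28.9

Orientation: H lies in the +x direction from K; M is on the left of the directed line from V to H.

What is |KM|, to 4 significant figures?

45.79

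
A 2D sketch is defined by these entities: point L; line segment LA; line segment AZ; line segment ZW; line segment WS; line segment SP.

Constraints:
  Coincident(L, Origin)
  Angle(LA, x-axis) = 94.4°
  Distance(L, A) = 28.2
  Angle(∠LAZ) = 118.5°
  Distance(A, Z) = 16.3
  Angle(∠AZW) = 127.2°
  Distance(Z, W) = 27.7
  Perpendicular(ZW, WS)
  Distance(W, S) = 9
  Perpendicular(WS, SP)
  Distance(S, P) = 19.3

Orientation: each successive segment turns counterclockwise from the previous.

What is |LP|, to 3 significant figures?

30.4

L is at the origin; LA runs at 94.4° with length 28.2, so A = (-2.16, 28.1). ∠LAZ = 118.5° gives AZ at 156° from the x-axis; with |AZ| = 16.3, Z = (-17.0, 34.8). ∠AZW = 127.2° gives ZW at -151° from the x-axis; with |ZW| = 27.7, W = (-41.3, 21.5). ZW ⟂ WS, so WS runs at -61.3°; with |WS| = 9.0, S = (-37.0, 13.6). WS is perpendicular to SP, so SP runs at 28.7°; with |SP| = 19.3, P = (-20.1, 22.8). Then |LP| = |P − L| = 30.4.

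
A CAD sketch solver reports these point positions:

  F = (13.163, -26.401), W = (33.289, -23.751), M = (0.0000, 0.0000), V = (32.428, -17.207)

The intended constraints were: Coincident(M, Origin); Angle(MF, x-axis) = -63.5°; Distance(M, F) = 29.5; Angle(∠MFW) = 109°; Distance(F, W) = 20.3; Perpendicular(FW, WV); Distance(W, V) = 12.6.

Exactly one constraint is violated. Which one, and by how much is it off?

Distance(W, V) = 12.6 — off by 6.00.

M = (0.00, 0.00) ✓; MF at -63.50° ✓; |MF| = 29.50 ✓; ∠MFW = 109.0° ✓; |FW| = 20.30 ✓; ∠(FW, WV) = 89.99° ✓; |WV| = 6.600 ✗.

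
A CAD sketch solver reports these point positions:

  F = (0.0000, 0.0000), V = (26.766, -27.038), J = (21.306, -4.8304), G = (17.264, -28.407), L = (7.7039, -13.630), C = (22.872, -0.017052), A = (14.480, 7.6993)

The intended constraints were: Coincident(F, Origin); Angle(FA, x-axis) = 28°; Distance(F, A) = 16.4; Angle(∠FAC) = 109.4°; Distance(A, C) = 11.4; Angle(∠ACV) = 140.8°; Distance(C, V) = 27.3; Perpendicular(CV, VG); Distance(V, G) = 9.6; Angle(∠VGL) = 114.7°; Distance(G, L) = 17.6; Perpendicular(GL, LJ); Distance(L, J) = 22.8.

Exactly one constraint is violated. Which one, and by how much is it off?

Distance(L, J) = 22.8 — off by 6.60.

F = (0.00, 0.00) ✓; FA at 28.00° ✓; |FA| = 16.40 ✓; ∠FAC = 109.4° ✓; |AC| = 11.40 ✓; ∠ACV = 140.8° ✓; |CV| = 27.30 ✓; ∠(CV, VG) = 90.00° ✓; |VG| = 9.600 ✓; ∠VGL = 114.7° ✓; |GL| = 17.60 ✓; ∠(GL, LJ) = 90.00° ✓; |LJ| = 16.20 ✗.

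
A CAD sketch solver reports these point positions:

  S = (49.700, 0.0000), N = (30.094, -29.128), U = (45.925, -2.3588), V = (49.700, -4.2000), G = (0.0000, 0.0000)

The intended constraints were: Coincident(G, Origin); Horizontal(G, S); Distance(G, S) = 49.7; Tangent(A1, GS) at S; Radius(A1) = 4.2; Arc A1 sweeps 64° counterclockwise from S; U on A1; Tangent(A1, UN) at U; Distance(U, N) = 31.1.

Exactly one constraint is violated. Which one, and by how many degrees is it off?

Tangent(A1, UN) at U — off by 4.60°.

G = (0.00, 0.00) ✓; G.y = 0.00, S.y = 0.00 ✓; |GS| = 49.70 ✓; ∠(VS, SG) = 90.00° ✓; |VS| = 4.200 ✓; bearing(V→U) − bearing(V→S) = 64.00° ✓; |VU| = 4.200 ✓; ∠(VU, UN) = 94.60° ✗; |UN| = 31.10 ✓.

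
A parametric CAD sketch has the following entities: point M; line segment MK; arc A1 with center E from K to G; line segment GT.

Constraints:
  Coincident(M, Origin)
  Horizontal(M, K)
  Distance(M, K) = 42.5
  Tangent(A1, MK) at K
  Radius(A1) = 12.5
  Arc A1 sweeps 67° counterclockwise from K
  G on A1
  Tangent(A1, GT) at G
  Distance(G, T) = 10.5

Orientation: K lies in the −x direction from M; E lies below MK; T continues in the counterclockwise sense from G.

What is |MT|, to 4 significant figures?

60.62

M is at the origin; MK is horizontal with |MK| = 42.5 and K on the −x side, so K = (-42.50, 0.000). A1 meets MK tangentially, so EK is at right angles to MK, so E = K + (0, -12.5) = (-42.50, -12.50). On A1, K sits at bearing 90° from E; a 67° counterclockwise sweep puts G at bearing 157°, so G = E + 12.5·(cos 157°, sin 157°) = (-54.01, -7.616). The tangent condition forces EG to be normal to GT, so GT runs along (−sin 157°, cos 157°); with |GT| = 10.5, T = (-58.11, -17.28). Then |MT| = |T − M| = 60.62.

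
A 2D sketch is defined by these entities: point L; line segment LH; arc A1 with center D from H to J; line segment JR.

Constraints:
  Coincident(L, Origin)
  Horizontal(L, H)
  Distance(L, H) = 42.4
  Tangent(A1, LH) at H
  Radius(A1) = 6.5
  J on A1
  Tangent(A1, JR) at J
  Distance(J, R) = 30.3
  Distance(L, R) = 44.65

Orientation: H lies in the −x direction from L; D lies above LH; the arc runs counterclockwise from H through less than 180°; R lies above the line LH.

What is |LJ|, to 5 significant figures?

36.431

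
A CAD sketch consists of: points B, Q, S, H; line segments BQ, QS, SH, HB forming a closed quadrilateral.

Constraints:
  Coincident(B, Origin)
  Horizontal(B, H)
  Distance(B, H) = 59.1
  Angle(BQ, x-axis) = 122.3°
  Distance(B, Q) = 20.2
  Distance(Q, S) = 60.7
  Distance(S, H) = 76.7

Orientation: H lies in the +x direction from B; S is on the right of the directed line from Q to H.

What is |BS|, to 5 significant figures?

43.476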